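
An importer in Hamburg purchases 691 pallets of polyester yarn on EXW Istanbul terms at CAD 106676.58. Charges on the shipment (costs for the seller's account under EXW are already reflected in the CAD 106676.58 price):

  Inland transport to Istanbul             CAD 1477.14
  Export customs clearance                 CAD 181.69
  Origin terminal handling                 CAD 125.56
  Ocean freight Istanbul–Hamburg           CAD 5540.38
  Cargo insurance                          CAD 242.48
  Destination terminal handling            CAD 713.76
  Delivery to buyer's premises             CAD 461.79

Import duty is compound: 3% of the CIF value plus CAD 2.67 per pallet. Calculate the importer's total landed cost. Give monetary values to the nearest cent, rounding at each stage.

EXW: the seller makes goods available at their premises; the buyer bears all onward costs.
CIF value = EXW price + inland to port + export clearance + origin terminal + freight + insurance = 106676.58 + 1477.14 + 181.69 + 125.56 + 5540.38 + 242.48 = 114243.83
Ad valorem component: 114243.83 × 3% = 3427.31
Specific component: 691 × 2.67 = 1844.97
Import duty = 3427.31 + 1844.97 = 5272.28
Buyer bears: inland to port 1477.14 + export clearance 181.69 + origin terminal 125.56 + freight 5540.38 + insurance 242.48 + destination terminal 713.76 + delivery 461.79 + duty 5272.28 = 14015.08
Landed cost = invoice 106676.58 + 14015.08 = 120691.66

Total landed cost: CAD 120691.66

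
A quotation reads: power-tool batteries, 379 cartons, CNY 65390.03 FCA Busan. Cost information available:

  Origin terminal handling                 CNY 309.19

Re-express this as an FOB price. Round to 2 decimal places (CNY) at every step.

FOB price: CNY 65699.22

From FCA to FOB, the seller additionally bears: origin terminal.
FOB price = 65390.03 + 309.19 = 65699.22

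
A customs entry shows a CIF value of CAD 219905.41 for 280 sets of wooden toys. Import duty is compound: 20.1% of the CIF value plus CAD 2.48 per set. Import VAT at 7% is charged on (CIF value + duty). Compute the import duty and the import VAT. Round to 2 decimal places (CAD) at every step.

Import duty: CAD 44895.39; import VAT: CAD 18536.06

Ad valorem component: 219905.41 × 20.1% = 44200.99
Specific component: 280 × 2.48 = 694.40
Import duty = 44200.99 + 694.40 = 44895.39
VAT base = CIF + duty = 219905.41 + 44895.39 = 264800.80
Import VAT = 264800.80 × 7% = 18536.06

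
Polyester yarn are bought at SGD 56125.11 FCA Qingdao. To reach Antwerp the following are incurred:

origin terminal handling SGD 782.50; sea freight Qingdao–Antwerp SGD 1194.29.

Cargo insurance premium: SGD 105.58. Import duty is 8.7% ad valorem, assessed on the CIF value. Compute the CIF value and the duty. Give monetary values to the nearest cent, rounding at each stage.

CIF value: SGD 58207.48; import duty: SGD 5064.05

CIF = FCA price + pre-shipment costs + freight + insurance
CIF = 56125.11 + 782.50 + 1194.29 + 105.58 = 58207.48
Import duty = 58207.48 × 8.7% = 5064.05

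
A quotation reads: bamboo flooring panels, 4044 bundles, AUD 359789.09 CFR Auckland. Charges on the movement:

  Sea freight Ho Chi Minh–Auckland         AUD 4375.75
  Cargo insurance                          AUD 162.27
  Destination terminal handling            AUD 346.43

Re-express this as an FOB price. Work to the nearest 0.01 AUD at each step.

Not relevant to the conversion: destination terminal, insurance — on the buyer under both terms; not part of either seller's price.
From CFR to FOB, the seller no longer bears: freight.
FOB price = 359789.09 − 4375.75 = 355413.34

FOB price: AUD 355413.34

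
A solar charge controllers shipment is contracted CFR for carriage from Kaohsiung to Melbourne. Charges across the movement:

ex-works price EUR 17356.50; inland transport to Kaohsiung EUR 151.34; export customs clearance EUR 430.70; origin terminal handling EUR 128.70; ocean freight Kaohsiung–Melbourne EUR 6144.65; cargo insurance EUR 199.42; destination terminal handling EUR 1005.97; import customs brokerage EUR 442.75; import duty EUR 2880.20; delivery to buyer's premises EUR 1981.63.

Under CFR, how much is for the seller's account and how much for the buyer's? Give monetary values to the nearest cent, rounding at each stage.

CFR: the seller pays costs through ocean freight to the destination port, but not insurance.
Seller's account: goods 17356.50 + inland to port 151.34 + export clearance 430.70 + origin terminal 128.70 + freight 6144.65 = 24211.89
Buyer's account: insurance 199.42 + destination terminal 1005.97 + brokerage 442.75 + duty 2880.20 + delivery 1981.63 = 6509.97

Seller: EUR 24211.89; buyer: EUR 6509.97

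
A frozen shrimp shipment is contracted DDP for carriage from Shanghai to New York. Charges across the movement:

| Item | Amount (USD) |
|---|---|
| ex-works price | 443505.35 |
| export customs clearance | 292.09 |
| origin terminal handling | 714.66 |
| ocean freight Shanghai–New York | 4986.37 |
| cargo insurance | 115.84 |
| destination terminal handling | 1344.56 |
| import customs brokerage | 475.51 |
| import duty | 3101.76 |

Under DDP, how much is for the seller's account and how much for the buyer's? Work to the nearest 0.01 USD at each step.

Seller: USD 454536.14; buyer: USD 0.00

DDP: the seller bears all costs including import duty.
Seller's account: goods 443505.35 + export clearance 292.09 + origin terminal 714.66 + freight 4986.37 + insurance 115.84 + destination terminal 1344.56 + brokerage 475.51 + duty 3101.76 = 454536.14
Buyer's account: 0.00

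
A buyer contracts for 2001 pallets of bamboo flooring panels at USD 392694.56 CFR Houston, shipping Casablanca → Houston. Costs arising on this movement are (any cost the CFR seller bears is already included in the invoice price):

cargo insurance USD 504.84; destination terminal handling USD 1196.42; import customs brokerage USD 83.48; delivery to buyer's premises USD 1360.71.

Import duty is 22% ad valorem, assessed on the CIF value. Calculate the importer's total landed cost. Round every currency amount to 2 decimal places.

CFR: the seller pays costs through ocean freight to the destination port, but not insurance.
CIF value = CFR price + insurance = 392694.56 + 504.84 = 393199.40
Import duty = 393199.40 × 22% = 86503.87
Buyer bears: insurance 504.84 + destination terminal 1196.42 + brokerage 83.48 + delivery 1360.71 + duty 86503.87 = 89649.32
Landed cost = invoice 392694.56 + 89649.32 = 482343.88

Total landed cost: USD 482343.88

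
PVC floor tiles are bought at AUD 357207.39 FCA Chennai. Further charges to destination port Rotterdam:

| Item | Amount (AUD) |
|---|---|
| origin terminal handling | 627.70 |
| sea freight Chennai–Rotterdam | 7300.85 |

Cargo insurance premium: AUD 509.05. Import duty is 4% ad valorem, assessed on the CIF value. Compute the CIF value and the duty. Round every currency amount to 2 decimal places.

CIF value: AUD 365644.99; import duty: AUD 14625.80

CIF = FCA price + pre-shipment costs + freight + insurance
CIF = 357207.39 + 627.70 + 7300.85 + 509.05 = 365644.99
Import duty = 365644.99 × 4% = 14625.80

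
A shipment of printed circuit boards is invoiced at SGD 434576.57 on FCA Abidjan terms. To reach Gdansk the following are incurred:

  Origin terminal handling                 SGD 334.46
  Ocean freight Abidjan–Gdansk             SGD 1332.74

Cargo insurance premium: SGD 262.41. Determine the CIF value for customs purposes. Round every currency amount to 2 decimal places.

CIF value: SGD 436506.18

CIF = FCA price + pre-shipment costs + freight + insurance
CIF = 434576.57 + 334.46 + 1332.74 + 262.41 = 436506.18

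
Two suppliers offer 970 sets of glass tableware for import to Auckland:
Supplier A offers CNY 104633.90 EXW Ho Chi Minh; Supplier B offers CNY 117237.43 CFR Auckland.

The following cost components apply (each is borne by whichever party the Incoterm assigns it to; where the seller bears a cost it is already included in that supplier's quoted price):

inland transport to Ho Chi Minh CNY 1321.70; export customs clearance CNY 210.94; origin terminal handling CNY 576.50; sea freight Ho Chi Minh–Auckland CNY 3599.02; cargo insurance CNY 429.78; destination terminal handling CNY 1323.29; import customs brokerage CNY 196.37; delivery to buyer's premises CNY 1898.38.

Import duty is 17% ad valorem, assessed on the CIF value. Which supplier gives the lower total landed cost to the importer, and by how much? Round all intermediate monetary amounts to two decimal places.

Supplier A is cheaper by CNY 8067.59

Supplier A (EXW):
CIF value = EXW price + inland to port + export clearance + origin terminal + freight + insurance = 104633.90 + 1321.70 + 210.94 + 576.50 + 3599.02 + 429.78 = 110771.84
Import duty = 110771.84 × 17% = 18831.21
Buyer bears (A): 1321.70 + 210.94 + 576.50 + 3599.02 + 429.78 + 1323.29 + 196.37 + 1898.38 = 9555.98
Landed cost (A) = invoice 104633.90 + 9555.98 + duty 18831.21 = 133021.09
Supplier B (CFR):
CIF value = CFR price + insurance = 117237.43 + 429.78 = 117667.21
Import duty = 117667.21 × 17% = 20003.43
Buyer bears (B): 429.78 + 1323.29 + 196.37 + 1898.38 = 3847.82
Landed cost (B) = invoice 117237.43 + 3847.82 + duty 20003.43 = 141088.68
Difference = |133021.09 − 141088.68| = 8067.59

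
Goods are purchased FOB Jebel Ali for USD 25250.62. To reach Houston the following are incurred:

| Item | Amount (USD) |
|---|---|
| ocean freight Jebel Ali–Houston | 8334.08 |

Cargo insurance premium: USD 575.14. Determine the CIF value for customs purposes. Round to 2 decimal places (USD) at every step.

CIF value: USD 34159.84

CIF = FOB price + freight + insurance
CIF = 25250.62 + 8334.08 + 575.14 = 34159.84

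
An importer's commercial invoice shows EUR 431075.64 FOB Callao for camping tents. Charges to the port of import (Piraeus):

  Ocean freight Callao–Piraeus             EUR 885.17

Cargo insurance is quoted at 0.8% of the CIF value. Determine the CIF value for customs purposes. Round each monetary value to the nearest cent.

CIF value: EUR 435444.36

Let C be the CIF value. C = FOB price + freight + 0.8% × C
C − 0.8% × C = 431075.64 + 885.17
0.992 × C = 431960.81
C = 431960.81 / 0.992 = 435444.36
Insurance premium = 0.8% × 435444.36 = 3483.55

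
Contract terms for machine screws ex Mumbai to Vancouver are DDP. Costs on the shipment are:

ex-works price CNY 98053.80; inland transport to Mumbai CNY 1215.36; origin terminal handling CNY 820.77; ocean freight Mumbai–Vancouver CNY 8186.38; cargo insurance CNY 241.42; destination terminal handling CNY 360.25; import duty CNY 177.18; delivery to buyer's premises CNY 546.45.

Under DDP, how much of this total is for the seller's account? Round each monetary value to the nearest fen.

Seller's account: CNY 109601.61

DDP: the seller bears all costs including import duty.
Seller's account: goods 98053.80 + inland to port 1215.36 + origin terminal 820.77 + freight 8186.38 + insurance 241.42 + destination terminal 360.25 + duty 177.18 + delivery 546.45 = 109601.61
Buyer's account: 0.00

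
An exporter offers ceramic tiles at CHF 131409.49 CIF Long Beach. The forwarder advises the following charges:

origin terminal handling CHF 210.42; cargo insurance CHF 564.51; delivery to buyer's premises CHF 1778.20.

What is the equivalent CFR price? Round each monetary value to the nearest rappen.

CFR price: CHF 130844.98

Not relevant to the conversion: origin terminal — on the seller under both CIF and CFR; already in the CIF price and stays in the CFR price. delivery — on the buyer under both terms; not part of either seller's price.
From CIF to CFR, the seller no longer bears: insurance.
CFR price = 131409.49 − 564.51 = 130844.98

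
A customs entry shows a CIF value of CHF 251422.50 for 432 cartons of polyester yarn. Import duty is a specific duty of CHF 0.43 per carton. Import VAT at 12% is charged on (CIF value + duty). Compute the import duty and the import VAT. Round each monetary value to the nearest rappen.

Import duty = 432 × 0.43 = 185.76
VAT base = CIF + duty = 251422.50 + 185.76 = 251608.26
Import VAT = 251608.26 × 12% = 30192.99

Import duty: CHF 185.76; import VAT: CHF 30192.99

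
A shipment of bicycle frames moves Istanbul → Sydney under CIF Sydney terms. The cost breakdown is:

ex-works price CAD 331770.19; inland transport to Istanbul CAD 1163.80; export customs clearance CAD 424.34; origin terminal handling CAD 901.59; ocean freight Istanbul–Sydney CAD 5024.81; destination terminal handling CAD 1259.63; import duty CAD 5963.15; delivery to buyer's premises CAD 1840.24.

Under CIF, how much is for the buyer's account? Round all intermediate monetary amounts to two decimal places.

Buyer's account: CAD 9063.02

CIF: the seller pays costs through ocean freight and marine insurance to the destination port.
Seller's account: goods 331770.19 + inland to port 1163.80 + export clearance 424.34 + origin terminal 901.59 + freight 5024.81 = 339284.73
Buyer's account: destination terminal 1259.63 + duty 5963.15 + delivery 1840.24 = 9063.02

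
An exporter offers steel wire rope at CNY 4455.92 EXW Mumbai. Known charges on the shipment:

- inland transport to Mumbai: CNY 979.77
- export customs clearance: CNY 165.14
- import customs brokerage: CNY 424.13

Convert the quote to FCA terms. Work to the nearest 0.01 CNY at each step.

Not relevant to the conversion: brokerage — on the buyer under both terms; not part of either seller's price.
From EXW to FCA, the seller additionally bears: inland to port, export clearance.
FCA price = 4455.92 + 979.77 + 165.14 = 5600.83

FCA price: CNY 5600.83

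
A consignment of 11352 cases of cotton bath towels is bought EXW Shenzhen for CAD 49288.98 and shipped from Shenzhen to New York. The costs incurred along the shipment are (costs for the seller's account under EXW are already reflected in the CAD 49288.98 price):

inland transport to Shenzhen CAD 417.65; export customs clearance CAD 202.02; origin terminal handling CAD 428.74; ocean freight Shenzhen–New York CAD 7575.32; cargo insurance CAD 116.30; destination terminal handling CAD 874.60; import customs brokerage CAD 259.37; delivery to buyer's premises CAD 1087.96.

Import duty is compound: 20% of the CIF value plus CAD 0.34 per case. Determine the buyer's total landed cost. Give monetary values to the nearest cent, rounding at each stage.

Total landed cost: CAD 75716.42

EXW: the seller makes goods available at their premises; the buyer bears all onward costs.
CIF value = EXW price + inland to port + export clearance + origin terminal + freight + insurance = 49288.98 + 417.65 + 202.02 + 428.74 + 7575.32 + 116.30 = 58029.01
Ad valorem component: 58029.01 × 20% = 11605.80
Specific component: 11352 × 0.34 = 3859.68
Import duty = 11605.80 + 3859.68 = 15465.48
Buyer bears: inland to port 417.65 + export clearance 202.02 + origin terminal 428.74 + freight 7575.32 + insurance 116.30 + destination terminal 874.60 + brokerage 259.37 + delivery 1087.96 + duty 15465.48 = 26427.44
Landed cost = invoice 49288.98 + 26427.44 = 75716.42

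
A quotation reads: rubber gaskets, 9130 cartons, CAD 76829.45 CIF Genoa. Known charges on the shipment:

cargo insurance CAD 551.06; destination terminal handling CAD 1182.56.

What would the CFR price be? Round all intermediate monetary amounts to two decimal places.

Not relevant to the conversion: destination terminal — on the buyer under both terms; not part of either seller's price.
From CIF to CFR, the seller no longer bears: insurance.
CFR price = 76829.45 − 551.06 = 76278.39

CFR price: CAD 76278.39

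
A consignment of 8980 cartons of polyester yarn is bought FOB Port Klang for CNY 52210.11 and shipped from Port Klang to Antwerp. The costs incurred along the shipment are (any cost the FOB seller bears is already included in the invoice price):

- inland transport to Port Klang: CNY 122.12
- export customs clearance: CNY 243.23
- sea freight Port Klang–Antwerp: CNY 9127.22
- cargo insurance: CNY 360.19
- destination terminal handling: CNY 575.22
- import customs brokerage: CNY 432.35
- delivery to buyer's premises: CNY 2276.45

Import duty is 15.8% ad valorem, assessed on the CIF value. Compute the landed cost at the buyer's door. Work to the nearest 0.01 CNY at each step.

Total landed cost: CNY 74729.75

FOB: the seller bears costs until goods are on board at the origin port; the buyer bears freight, insurance and all costs thereafter.
Already in the invoice (seller's account under FOB): inland to port, export clearance — exclude.
CIF value = FOB price + freight + insurance = 52210.11 + 9127.22 + 360.19 = 61697.52
Import duty = 61697.52 × 15.8% = 9748.21
Buyer bears: freight 9127.22 + insurance 360.19 + destination terminal 575.22 + brokerage 432.35 + delivery 2276.45 + duty 9748.21 = 22519.64
Landed cost = invoice 52210.11 + 22519.64 = 74729.75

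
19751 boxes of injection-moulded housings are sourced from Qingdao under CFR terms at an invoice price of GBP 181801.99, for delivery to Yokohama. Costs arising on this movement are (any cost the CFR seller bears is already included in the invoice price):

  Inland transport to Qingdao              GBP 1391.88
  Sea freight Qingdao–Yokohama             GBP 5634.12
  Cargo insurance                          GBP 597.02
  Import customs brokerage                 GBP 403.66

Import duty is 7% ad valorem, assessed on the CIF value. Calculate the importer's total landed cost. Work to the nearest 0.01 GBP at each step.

Total landed cost: GBP 195570.60

CFR: the seller pays costs through ocean freight to the destination port, but not insurance.
Already in the invoice (seller's account under CFR): inland to port, freight — exclude.
CIF value = CFR price + insurance = 181801.99 + 597.02 = 182399.01
Import duty = 182399.01 × 7% = 12767.93
Buyer bears: insurance 597.02 + brokerage 403.66 + duty 12767.93 = 13768.61
Landed cost = invoice 181801.99 + 13768.61 = 195570.60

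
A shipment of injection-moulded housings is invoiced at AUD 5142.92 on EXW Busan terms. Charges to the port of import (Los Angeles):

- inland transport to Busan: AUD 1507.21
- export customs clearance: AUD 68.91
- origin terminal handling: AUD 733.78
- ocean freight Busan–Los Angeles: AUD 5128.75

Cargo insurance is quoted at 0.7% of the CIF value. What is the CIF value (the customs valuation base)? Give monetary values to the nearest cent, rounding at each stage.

CIF value: AUD 12670.26

Let C be the CIF value. C = EXW price + pre-shipment costs + freight + 0.7% × C
C − 0.7% × C = 5142.92 + 1507.21 + 68.91 + 733.78 + 5128.75
0.993 × C = 12581.57
C = 12581.57 / 0.993 = 12670.26
Insurance premium = 0.7% × 12670.26 = 88.69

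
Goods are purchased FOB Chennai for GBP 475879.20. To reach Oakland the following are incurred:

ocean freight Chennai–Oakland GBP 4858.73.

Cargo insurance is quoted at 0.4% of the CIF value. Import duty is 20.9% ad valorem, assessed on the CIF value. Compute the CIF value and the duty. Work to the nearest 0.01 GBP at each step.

Let C be the CIF value. C = FOB price + freight + 0.4% × C
C − 0.4% × C = 475879.20 + 4858.73
0.996 × C = 480737.93
C = 480737.93 / 0.996 = 482668.60
Insurance premium = 0.4% × 482668.60 = 1930.67
Import duty = 482668.60 × 20.9% = 100877.74

CIF value: GBP 482668.60; import duty: GBP 100877.74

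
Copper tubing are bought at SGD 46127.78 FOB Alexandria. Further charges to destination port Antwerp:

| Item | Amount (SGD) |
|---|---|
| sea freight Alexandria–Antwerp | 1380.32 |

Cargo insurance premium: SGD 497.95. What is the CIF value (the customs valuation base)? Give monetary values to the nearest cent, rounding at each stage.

CIF = FOB price + freight + insurance
CIF = 46127.78 + 1380.32 + 497.95 = 48006.05

CIF value: SGD 48006.05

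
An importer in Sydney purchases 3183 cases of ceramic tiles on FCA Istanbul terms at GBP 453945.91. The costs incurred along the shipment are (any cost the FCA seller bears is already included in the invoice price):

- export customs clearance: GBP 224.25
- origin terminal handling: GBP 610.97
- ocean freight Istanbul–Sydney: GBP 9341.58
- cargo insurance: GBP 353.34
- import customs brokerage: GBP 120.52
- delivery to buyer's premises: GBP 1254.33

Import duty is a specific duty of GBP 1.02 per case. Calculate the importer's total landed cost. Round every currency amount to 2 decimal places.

FCA: the seller delivers export-cleared goods to the carrier; the buyer bears costs from that point.
Already in the invoice (seller's account under FCA): export clearance — exclude.
CIF value = FCA price + origin terminal + freight + insurance = 453945.91 + 610.97 + 9341.58 + 353.34 = 464251.80
Import duty = 3183 × 1.02 = 3246.66
Buyer bears: origin terminal 610.97 + freight 9341.58 + insurance 353.34 + brokerage 120.52 + delivery 1254.33 + duty 3246.66 = 14927.40
Landed cost = invoice 453945.91 + 14927.40 = 468873.31

Total landed cost: GBP 468873.31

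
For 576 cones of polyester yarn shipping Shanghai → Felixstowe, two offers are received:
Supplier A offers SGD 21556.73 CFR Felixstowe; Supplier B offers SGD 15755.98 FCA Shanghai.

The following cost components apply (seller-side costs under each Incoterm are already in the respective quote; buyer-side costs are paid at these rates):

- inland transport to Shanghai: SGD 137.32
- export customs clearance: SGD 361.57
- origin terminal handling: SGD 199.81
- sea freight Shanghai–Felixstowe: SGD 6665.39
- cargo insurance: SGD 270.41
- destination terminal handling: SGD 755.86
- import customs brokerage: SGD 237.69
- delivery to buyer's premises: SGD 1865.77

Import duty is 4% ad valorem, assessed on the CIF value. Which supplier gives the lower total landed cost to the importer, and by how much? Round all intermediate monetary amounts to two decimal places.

Supplier A (CFR):
CIF value = CFR price + insurance = 21556.73 + 270.41 = 21827.14
Import duty = 21827.14 × 4% = 873.09
Buyer bears (A): 270.41 + 755.86 + 237.69 + 1865.77 = 3129.73
Landed cost (A) = invoice 21556.73 + 3129.73 + duty 873.09 = 25559.55
Supplier B (FCA):
CIF value = FCA price + origin terminal + freight + insurance = 15755.98 + 199.81 + 6665.39 + 270.41 = 22891.59
Import duty = 22891.59 × 4% = 915.66
Buyer bears (B): 199.81 + 6665.39 + 270.41 + 755.86 + 237.69 + 1865.77 = 9994.93
Landed cost (B) = invoice 15755.98 + 9994.93 + duty 915.66 = 26666.57
Difference = |25559.55 − 26666.57| = 1107.02

Supplier A is cheaper by SGD 1107.02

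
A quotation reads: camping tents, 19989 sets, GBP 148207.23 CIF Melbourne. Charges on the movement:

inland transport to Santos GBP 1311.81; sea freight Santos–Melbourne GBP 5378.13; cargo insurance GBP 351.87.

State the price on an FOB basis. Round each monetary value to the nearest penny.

Not relevant to the conversion: inland to port — on the seller under both CIF and FOB; already in the CIF price and stays in the FOB price.
From CIF to FOB, the seller no longer bears: freight, insurance.
FOB price = 148207.23 − 5378.13 − 351.87 = 142477.23

FOB price: GBP 142477.23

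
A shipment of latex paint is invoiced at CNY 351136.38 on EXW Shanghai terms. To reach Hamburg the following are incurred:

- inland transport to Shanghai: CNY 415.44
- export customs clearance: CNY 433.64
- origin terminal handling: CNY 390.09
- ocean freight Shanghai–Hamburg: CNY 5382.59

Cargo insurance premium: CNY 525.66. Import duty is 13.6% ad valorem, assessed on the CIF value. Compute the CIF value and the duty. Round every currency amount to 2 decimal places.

CIF = EXW price + pre-shipment costs + freight + insurance
CIF = 351136.38 + 415.44 + 433.64 + 390.09 + 5382.59 + 525.66 = 358283.80
Import duty = 358283.80 × 13.6% = 48726.60

CIF value: CNY 358283.80; import duty: CNY 48726.60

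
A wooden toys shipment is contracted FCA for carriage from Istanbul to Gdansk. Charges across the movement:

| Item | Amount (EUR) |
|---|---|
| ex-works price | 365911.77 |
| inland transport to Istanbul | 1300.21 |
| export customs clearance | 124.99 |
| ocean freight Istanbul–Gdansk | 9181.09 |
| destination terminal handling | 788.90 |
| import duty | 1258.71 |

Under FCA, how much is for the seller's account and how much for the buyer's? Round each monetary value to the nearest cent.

FCA: the seller delivers export-cleared goods to the carrier; the buyer bears costs from that point.
Seller's account: goods 365911.77 + inland to port 1300.21 + export clearance 124.99 = 367336.97
Buyer's account: freight 9181.09 + destination terminal 788.90 + duty 1258.71 = 11228.70

Seller: EUR 367336.97; buyer: EUR 11228.70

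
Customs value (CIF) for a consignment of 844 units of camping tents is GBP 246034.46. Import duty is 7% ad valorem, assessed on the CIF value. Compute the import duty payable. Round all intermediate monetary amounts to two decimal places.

Import duty = 246034.46 × 7% = 17222.41

Import duty: GBP 17222.41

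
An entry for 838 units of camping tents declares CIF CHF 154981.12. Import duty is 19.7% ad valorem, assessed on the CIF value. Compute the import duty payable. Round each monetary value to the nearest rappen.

Import duty = 154981.12 × 19.7% = 30531.28

Import duty: CHF 30531.28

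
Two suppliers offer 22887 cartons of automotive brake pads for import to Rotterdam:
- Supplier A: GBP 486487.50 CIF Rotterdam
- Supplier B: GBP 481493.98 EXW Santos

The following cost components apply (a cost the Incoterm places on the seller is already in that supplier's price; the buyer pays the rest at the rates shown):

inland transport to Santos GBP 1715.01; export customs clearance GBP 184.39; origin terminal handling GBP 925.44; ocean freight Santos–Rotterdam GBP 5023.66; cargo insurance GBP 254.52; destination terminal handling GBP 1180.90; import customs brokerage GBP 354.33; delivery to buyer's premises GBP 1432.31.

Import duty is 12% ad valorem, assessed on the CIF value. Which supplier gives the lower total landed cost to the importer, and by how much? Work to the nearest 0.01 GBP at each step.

Supplier A is cheaper by GBP 3482.64

Supplier A (CIF):
The CIF price already equals the CIF value: 486487.50
Import duty = 486487.50 × 12% = 58378.50
Buyer bears (A): 1180.90 + 354.33 + 1432.31 = 2967.54
Landed cost (A) = invoice 486487.50 + 2967.54 + duty 58378.50 = 547833.54
Supplier B (EXW):
CIF value = EXW price + inland to port + export clearance + origin terminal + freight + insurance = 481493.98 + 1715.01 + 184.39 + 925.44 + 5023.66 + 254.52 = 489597.00
Import duty = 489597.00 × 12% = 58751.64
Buyer bears (B): 1715.01 + 184.39 + 925.44 + 5023.66 + 254.52 + 1180.90 + 354.33 + 1432.31 = 11070.56
Landed cost (B) = invoice 481493.98 + 11070.56 + duty 58751.64 = 551316.18
Difference = |547833.54 − 551316.18| = 3482.64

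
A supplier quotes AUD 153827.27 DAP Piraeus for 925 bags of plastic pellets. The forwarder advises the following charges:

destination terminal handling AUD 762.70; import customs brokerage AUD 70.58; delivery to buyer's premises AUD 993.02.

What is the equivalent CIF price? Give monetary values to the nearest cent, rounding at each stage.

CIF price: AUD 152071.55

Not relevant to the conversion: brokerage — on the buyer under both terms; not part of either seller's price.
From DAP to CIF, the seller no longer bears: destination terminal, delivery.
CIF price = 153827.27 − 762.70 − 993.02 = 152071.55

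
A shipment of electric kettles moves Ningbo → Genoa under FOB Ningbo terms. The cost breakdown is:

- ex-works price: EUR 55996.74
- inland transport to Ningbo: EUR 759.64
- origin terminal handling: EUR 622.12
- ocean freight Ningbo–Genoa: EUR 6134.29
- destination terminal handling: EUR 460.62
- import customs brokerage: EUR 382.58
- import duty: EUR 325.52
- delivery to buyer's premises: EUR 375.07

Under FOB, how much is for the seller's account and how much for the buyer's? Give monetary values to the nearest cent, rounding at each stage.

Seller: EUR 57378.50; buyer: EUR 7678.08

FOB: the seller bears costs until goods are on board at the origin port; the buyer bears freight, insurance and all costs thereafter.
Seller's account: goods 55996.74 + inland to port 759.64 + origin terminal 622.12 = 57378.50
Buyer's account: freight 6134.29 + destination terminal 460.62 + brokerage 382.58 + duty 325.52 + delivery 375.07 = 7678.08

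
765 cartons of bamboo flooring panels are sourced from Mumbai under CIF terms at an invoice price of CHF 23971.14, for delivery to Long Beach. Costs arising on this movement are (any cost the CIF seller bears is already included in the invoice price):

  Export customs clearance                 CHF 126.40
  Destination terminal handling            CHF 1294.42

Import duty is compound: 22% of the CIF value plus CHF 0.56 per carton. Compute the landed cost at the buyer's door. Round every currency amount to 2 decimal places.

CIF: the seller pays costs through ocean freight and marine insurance to the destination port.
Already in the invoice (seller's account under CIF): export clearance — exclude.
The CIF price already equals the CIF value: 23971.14
Ad valorem component: 23971.14 × 22% = 5273.65
Specific component: 765 × 0.56 = 428.40
Import duty = 5273.65 + 428.40 = 5702.05
Buyer bears: destination terminal 1294.42 + duty 5702.05 = 6996.47
Landed cost = invoice 23971.14 + 6996.47 = 30967.61

Total landed cost: CHF 30967.61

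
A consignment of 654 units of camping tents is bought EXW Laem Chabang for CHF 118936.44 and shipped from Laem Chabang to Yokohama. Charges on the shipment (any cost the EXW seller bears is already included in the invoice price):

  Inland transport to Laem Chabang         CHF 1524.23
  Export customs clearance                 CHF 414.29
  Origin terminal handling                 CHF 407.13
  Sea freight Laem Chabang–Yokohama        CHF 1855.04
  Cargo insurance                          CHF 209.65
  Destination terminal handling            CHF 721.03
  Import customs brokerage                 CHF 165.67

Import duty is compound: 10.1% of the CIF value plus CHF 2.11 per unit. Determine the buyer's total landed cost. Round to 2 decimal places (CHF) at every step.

EXW: the seller makes goods available at their premises; the buyer bears all onward costs.
CIF value = EXW price + inland to port + export clearance + origin terminal + freight + insurance = 118936.44 + 1524.23 + 414.29 + 407.13 + 1855.04 + 209.65 = 123346.78
Ad valorem component: 123346.78 × 10.1% = 12458.02
Specific component: 654 × 2.11 = 1379.94
Import duty = 12458.02 + 1379.94 = 13837.96
Buyer bears: inland to port 1524.23 + export clearance 414.29 + origin terminal 407.13 + freight 1855.04 + insurance 209.65 + destination terminal 721.03 + brokerage 165.67 + duty 13837.96 = 19135.00
Landed cost = invoice 118936.44 + 19135.00 = 138071.44

Total landed cost: CHF 138071.44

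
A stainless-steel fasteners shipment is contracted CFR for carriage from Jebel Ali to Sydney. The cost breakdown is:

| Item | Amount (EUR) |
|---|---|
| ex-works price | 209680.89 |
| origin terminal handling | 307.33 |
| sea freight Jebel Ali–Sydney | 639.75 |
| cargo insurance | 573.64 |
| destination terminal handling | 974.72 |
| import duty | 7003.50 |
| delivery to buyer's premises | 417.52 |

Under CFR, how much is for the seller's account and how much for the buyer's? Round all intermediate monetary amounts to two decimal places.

CFR: the seller pays costs through ocean freight to the destination port, but not insurance.
Seller's account: goods 209680.89 + origin terminal 307.33 + freight 639.75 = 210627.97
Buyer's account: insurance 573.64 + destination terminal 974.72 + duty 7003.50 + delivery 417.52 = 8969.38

Seller: EUR 210627.97; buyer: EUR 8969.38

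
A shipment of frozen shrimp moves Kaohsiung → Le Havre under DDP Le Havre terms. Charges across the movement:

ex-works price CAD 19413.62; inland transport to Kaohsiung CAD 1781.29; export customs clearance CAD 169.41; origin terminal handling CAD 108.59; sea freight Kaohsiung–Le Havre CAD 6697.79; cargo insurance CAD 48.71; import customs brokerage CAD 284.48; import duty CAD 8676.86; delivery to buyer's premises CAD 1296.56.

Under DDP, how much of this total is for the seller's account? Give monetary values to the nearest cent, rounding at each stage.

DDP: the seller bears all costs including import duty.
Seller's account: goods 19413.62 + inland to port 1781.29 + export clearance 169.41 + origin terminal 108.59 + freight 6697.79 + insurance 48.71 + brokerage 284.48 + duty 8676.86 + delivery 1296.56 = 38477.31
Buyer's account: 0.00

Seller's account: CAD 38477.31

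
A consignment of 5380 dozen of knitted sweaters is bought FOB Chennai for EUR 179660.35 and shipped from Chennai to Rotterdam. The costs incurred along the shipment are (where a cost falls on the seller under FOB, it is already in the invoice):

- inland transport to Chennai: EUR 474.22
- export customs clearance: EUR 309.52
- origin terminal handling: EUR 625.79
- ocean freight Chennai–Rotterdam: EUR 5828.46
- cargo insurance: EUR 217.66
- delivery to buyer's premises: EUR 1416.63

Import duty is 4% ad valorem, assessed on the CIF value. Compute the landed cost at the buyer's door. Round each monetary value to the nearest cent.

Total landed cost: EUR 194551.36

FOB: the seller bears costs until goods are on board at the origin port; the buyer bears freight, insurance and all costs thereafter.
Already in the invoice (seller's account under FOB): inland to port, export clearance, origin terminal — exclude.
CIF value = FOB price + freight + insurance = 179660.35 + 5828.46 + 217.66 = 185706.47
Import duty = 185706.47 × 4% = 7428.26
Buyer bears: freight 5828.46 + insurance 217.66 + delivery 1416.63 + duty 7428.26 = 14891.01
Landed cost = invoice 179660.35 + 14891.01 = 194551.36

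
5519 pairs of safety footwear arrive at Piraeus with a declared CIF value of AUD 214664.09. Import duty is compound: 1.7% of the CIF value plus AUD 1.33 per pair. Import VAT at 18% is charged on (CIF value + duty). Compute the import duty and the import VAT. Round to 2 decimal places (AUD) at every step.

Import duty: AUD 10989.56; import VAT: AUD 40617.66

Ad valorem component: 214664.09 × 1.7% = 3649.29
Specific component: 5519 × 1.33 = 7340.27
Import duty = 3649.29 + 7340.27 = 10989.56
VAT base = CIF + duty = 214664.09 + 10989.56 = 225653.65
Import VAT = 225653.65 × 18% = 40617.66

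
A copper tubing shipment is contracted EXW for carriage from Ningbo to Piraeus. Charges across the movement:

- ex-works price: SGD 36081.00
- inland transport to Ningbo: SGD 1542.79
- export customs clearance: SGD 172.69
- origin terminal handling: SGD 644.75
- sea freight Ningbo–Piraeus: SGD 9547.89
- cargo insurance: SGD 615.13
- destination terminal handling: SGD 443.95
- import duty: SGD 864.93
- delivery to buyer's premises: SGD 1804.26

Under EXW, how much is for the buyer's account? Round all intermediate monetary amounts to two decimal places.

Buyer's account: SGD 15636.39

EXW: the seller makes goods available at their premises; the buyer bears all onward costs.
Seller's account: goods 36081.00 = 36081.00
Buyer's account: inland to port 1542.79 + export clearance 172.69 + origin terminal 644.75 + freight 9547.89 + insurance 615.13 + destination terminal 443.95 + duty 864.93 + delivery 1804.26 = 15636.39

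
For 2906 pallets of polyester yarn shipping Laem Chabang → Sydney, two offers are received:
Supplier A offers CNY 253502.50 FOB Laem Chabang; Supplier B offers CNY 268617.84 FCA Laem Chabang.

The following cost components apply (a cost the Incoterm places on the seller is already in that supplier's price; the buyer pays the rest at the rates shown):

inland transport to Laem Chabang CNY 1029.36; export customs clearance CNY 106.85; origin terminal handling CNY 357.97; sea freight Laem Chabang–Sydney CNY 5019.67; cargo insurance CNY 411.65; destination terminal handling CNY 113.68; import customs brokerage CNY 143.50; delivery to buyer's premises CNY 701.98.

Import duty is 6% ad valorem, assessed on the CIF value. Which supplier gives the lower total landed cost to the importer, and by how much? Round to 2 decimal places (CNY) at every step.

Supplier A (FOB):
CIF value = FOB price + freight + insurance = 253502.50 + 5019.67 + 411.65 = 258933.82
Import duty = 258933.82 × 6% = 15536.03
Buyer bears (A): 5019.67 + 411.65 + 113.68 + 143.50 + 701.98 = 6390.48
Landed cost (A) = invoice 253502.50 + 6390.48 + duty 15536.03 = 275429.01
Supplier B (FCA):
CIF value = FCA price + origin terminal + freight + insurance = 268617.84 + 357.97 + 5019.67 + 411.65 = 274407.13
Import duty = 274407.13 × 6% = 16464.43
Buyer bears (B): 357.97 + 5019.67 + 411.65 + 113.68 + 143.50 + 701.98 = 6748.45
Landed cost (B) = invoice 268617.84 + 6748.45 + duty 16464.43 = 291830.72
Difference = |275429.01 − 291830.72| = 16401.71

Supplier A is cheaper by CNY 16401.71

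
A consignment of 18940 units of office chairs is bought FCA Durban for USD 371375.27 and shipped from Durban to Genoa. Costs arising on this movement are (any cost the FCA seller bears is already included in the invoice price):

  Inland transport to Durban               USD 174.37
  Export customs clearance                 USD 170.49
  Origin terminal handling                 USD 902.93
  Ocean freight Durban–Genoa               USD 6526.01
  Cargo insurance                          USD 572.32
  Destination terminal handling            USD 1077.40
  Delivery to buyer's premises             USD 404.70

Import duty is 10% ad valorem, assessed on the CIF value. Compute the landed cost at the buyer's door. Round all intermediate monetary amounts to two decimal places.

FCA: the seller delivers export-cleared goods to the carrier; the buyer bears costs from that point.
Already in the invoice (seller's account under FCA): inland to port, export clearance — exclude.
CIF value = FCA price + origin terminal + freight + insurance = 371375.27 + 902.93 + 6526.01 + 572.32 = 379376.53
Import duty = 379376.53 × 10% = 37937.65
Buyer bears: origin terminal 902.93 + freight 6526.01 + insurance 572.32 + destination terminal 1077.40 + delivery 404.70 + duty 37937.65 = 47421.01
Landed cost = invoice 371375.27 + 47421.01 = 418796.28

Total landed cost: USD 418796.28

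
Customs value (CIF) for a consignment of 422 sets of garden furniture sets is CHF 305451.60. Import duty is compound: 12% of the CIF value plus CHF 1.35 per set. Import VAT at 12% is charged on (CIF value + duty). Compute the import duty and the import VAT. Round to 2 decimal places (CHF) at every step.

Ad valorem component: 305451.60 × 12% = 36654.19
Specific component: 422 × 1.35 = 569.70
Import duty = 36654.19 + 569.70 = 37223.89
VAT base = CIF + duty = 305451.60 + 37223.89 = 342675.49
Import VAT = 342675.49 × 12% = 41121.06

Import duty: CHF 37223.89; import VAT: CHF 41121.06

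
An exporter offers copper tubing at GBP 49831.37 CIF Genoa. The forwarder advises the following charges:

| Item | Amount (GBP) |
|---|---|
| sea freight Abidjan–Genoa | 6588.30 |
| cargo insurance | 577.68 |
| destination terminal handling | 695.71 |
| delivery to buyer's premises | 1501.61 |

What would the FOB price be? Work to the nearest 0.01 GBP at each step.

Not relevant to the conversion: destination terminal, delivery — on the buyer under both terms; not part of either seller's price.
From CIF to FOB, the seller no longer bears: freight, insurance.
FOB price = 49831.37 − 6588.30 − 577.68 = 42665.39

FOB price: GBP 42665.39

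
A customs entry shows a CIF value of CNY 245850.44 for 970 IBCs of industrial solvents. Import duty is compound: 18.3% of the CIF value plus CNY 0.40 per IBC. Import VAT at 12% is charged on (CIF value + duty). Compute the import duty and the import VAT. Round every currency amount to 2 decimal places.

Ad valorem component: 245850.44 × 18.3% = 44990.63
Specific component: 970 × 0.40 = 388.00
Import duty = 44990.63 + 388.00 = 45378.63
VAT base = CIF + duty = 245850.44 + 45378.63 = 291229.07
Import VAT = 291229.07 × 12% = 34947.49

Import duty: CNY 45378.63; import VAT: CNY 34947.49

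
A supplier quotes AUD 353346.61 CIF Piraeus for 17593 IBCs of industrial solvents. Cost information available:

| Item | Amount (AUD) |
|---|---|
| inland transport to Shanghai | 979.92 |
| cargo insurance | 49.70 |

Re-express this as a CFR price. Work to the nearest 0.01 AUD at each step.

CFR price: AUD 353296.91

Not relevant to the conversion: inland to port — on the seller under both CIF and CFR; already in the CIF price and stays in the CFR price.
From CIF to CFR, the seller no longer bears: insurance.
CFR price = 353346.61 − 49.70 = 353296.91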